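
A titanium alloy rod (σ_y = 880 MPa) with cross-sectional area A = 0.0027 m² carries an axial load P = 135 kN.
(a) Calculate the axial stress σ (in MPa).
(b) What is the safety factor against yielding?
(a) Axial stress σ = P/A. Convert P = 135 kN = 135000 N.
  σ = 135000 / 0.0027 = 5 × 10⁷ Pa = 50 MPa
(b) Safety factor SF = σ_y/σ = 880 / 50 = 17.6
Final answer: (a) σ = 50 MPa, (b) SF = 17.6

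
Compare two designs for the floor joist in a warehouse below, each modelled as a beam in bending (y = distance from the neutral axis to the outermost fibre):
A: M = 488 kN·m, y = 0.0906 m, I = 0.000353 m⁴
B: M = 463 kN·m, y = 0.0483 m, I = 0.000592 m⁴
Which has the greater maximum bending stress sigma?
Model: a beam in bending (y = distance from the neutral axis to the outermost fibre), so sigma = (M·y) / I (SI units).
  A: sigma = (488000 × 0.0906) / 0.000353 = 1.252 × 10⁸ Pa = 125.2 MPa
  B: sigma = (463000 × 0.0483) / 0.000592 = 3.778 × 10⁷ Pa = 37.78 MPa
125.2 MPa > 37.78 MPa, so A is larger.
Final answer: A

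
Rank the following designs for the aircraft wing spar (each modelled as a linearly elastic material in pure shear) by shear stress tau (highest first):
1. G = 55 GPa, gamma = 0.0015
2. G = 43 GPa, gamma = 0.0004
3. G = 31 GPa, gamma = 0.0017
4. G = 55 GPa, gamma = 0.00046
Model: a linearly elastic material in pure shear, so tau = G·gamma (SI units).
  Case 1: tau = (5.5 × 10¹⁰) × 0.0015 = 8.25 × 10⁷ Pa = 82.5 MPa
  Case 2: tau = (4.3 × 10¹⁰) × 0.0004 = 1.72 × 10⁷ Pa = 17.2 MPa
  Case 3: tau = (3.1 × 10¹⁰) × 0.0017 = 5.27 × 10⁷ Pa = 52.7 MPa
  Case 4: tau = (5.5 × 10¹⁰) × 0.00046 = 2.53 × 10⁷ Pa = 25.3 MPa
Ordering: 82.5 MPa (case 1) > 52.7 MPa (case 3) > 25.3 MPa (case 4) > 17.2 MPa (case 2)
Final answer: 1, 3, 4, 2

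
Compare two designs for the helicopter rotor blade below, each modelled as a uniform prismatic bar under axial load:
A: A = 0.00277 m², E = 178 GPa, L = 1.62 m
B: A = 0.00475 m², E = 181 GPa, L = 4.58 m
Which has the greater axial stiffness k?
Model: a uniform prismatic bar under axial load, so k = (A·E) / L (SI units).
  A: k = (0.00277 × (1.78 × 10¹¹)) / 1.62 = 3.044 × 10⁸ N/m = 304.4 MN/m
  B: k = (0.00475 × (1.81 × 10¹¹)) / 4.58 = 1.877 × 10⁸ N/m = 187.7 MN/m
304.4 MN/m > 187.7 MN/m, so A is larger.
Final answer: A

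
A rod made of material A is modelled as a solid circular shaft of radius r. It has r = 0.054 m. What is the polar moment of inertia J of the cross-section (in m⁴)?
Model: a solid circular shaft of radius r, so J = (π·r^4) / 2.
Substitute:
  J = (π × 0.054^4) / 2
  J = 1.336 × 10⁻⁵ m⁴
Final answer: J = 1.336 × 10⁻⁵ m⁴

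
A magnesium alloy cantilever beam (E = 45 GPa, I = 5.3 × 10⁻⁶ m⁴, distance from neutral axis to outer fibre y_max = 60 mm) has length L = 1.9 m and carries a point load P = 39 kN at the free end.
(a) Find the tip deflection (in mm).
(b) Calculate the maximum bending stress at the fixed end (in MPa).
(a) Tip deflection of a cantilever with an end point load: δ = P·L^3 / (3·E·I). Convert P = 39 kN = 39000 N, E = 45 GPa = 4.5 × 10¹⁰ Pa.
  δ = (39000 × 1.9^3) / (3 × (4.5 × 10¹⁰) × (5.3 × 10⁻⁶)) = 0.3739 m = 373.9 mm
(b) Maximum bending moment at the fixed end: M = P·L = 39000 × 1.9 = 74100 N·m. Convert y_max = 60 mm = 0.06 m.
  σ = M·y_max / I = (74100 × 0.06) / (5.3 × 10⁻⁶) = 8.389 × 10⁸ Pa = 838.9 MPa
Final answer: (a) δ = 373.9 mm, (b) σ = 838.9 MPa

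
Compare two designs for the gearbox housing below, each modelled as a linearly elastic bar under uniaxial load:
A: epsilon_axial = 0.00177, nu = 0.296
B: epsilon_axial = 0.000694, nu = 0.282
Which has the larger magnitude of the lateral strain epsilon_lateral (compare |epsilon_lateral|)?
Model: a linearly elastic bar under uniaxial load, so epsilon_lateral = -nu·epsilon_axial (SI units).
  A: epsilon_lateral = -(0.296 × 0.00177) = -0.0005239
  B: epsilon_lateral = -(0.282 × 0.000694) = -0.0001957
|epsilon_lateral|: A = 0.0005239, B = 0.0001957, so A is larger in magnitude.
Final answer: A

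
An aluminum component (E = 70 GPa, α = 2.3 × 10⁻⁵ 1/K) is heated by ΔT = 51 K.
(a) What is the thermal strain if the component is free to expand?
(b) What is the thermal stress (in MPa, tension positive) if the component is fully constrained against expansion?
(a) Free thermal strain ε_th = α·ΔT = (2.3 × 10⁻⁵) × 51 = 0.001173
(b) Fully constrained, the expansion is suppressed, so σ = -E·α·ΔT. Convert E = 70 GPa = 7 × 10¹⁰ Pa.
  σ = -(7 × 10¹⁰) × (2.3 × 10⁻⁵) × 51 = -8.211 × 10⁷ Pa = -82.11 MPa (compressive)
Final answer: (a) ε_th = 0.001173, (b) σ = -82.11 MPa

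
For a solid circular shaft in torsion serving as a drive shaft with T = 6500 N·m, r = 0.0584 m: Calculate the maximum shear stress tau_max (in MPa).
Model: a solid circular shaft in torsion, so tau_max = (2·T) / (π·r^3).
Substitute:
  tau_max = (2 × 6500) / (π × 0.0584^3)
  tau_max = 2.078 × 10⁷ Pa
Convert: tau_max = 2.078 × 10⁷ Pa = 20.78 MPa
Final answer: tau_max = 20.78 MPa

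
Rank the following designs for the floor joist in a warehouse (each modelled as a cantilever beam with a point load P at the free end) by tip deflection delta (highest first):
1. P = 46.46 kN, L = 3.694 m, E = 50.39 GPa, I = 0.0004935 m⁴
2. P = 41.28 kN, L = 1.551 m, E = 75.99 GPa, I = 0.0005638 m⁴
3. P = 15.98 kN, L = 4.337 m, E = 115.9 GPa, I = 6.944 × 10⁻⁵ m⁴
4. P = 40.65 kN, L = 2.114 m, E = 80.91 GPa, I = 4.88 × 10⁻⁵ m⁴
Model: a cantilever beam with a point load P at the free end, so delta = (P·L^3) / (3·E·I) (SI units).
  Case 1: delta = (46460 × 3.694^3) / (3 × (5.039 × 10¹⁰) × 0.0004935) = 0.03139 m = 31.39 mm
  Case 2: delta = (41280 × 1.551^3) / (3 × (7.599 × 10¹⁰) × 0.0005638) = 0.001198 m = 1.198 mm
  Case 3: delta = (15980 × 4.337^3) / (3 × (1.159 × 10¹¹) × (6.944 × 10⁻⁵)) = 0.05399 m = 53.99 mm
  Case 4: delta = (40650 × 2.114^3) / (3 × (8.091 × 10¹⁰) × (4.88 × 10⁻⁵)) = 0.03242 m = 32.42 mm
Ordering: 53.99 mm (case 3) > 32.42 mm (case 4) > 31.39 mm (case 1) > 1.198 mm (case 2)
Final answer: 3, 4, 1, 2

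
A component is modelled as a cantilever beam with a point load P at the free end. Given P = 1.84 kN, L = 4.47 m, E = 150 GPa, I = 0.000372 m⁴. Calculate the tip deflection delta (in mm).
Model: a cantilever beam with a point load P at the free end, so delta = (P·L^3) / (3·E·I).
Convert to SI units:
  P = 1.84 kN = 1840 N
  E = 150 GPa = 1.5 × 10¹¹ Pa
Substitute:
  delta = (1840 × 4.47^3) / (3 × (1.5 × 10¹¹) × 0.000372)
  delta = 0.0009817 m
Convert: delta = 0.0009817 m = 0.9817 mm
Final answer: delta = 0.9817 mm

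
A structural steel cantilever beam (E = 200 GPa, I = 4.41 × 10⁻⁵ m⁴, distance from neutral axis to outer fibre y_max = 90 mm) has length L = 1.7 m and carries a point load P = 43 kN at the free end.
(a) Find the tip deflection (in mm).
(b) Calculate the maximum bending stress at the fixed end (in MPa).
(a) Tip deflection of a cantilever with an end point load: δ = P·L^3 / (3·E·I). Convert P = 43 kN = 43000 N, E = 200 GPa = 2 × 10¹¹ Pa.
  δ = (43000 × 1.7^3) / (3 × (2 × 10¹¹) × (4.41 × 10⁻⁵)) = 0.007984 m = 7.984 mm
(b) Maximum bending moment at the fixed end: M = P·L = 43000 × 1.7 = 73100 N·m. Convert y_max = 90 mm = 0.09 m.
  σ = M·y_max / I = (73100 × 0.09) / (4.41 × 10⁻⁵) = 1.492 × 10⁸ Pa = 149.2 MPa
Final answer: (a) δ = 7.984 mm, (b) σ = 149.2 MPa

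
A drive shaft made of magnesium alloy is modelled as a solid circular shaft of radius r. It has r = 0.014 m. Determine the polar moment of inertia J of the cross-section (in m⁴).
Model: a solid circular shaft of radius r, so J = (π·r^4) / 2.
Substitute:
  J = (π × 0.014^4) / 2
  J = 6.034 × 10⁻⁸ m⁴
Final answer: J = 6.034 × 10⁻⁸ m⁴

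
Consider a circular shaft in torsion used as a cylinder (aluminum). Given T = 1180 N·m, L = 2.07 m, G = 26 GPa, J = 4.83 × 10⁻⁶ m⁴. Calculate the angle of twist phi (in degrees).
Model: a circular shaft in torsion, so phi = (T·L) / (G·J).
Convert to SI units:
  G = 26 GPa = 2.6 × 10¹⁰ Pa
Substitute:
  phi = (1180 × 2.07) / ((2.6 × 10¹⁰) × (4.83 × 10⁻⁶))
  phi = 0.01945 rad
Convert to degrees: phi = 0.01945 × 180/π = 1.114°
Final answer: phi = 1.114°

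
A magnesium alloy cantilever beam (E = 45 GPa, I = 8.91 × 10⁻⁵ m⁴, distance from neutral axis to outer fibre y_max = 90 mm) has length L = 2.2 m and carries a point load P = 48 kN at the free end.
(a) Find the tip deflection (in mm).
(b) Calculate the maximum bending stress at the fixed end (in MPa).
(a) Tip deflection of a cantilever with an end point load: δ = P·L^3 / (3·E·I). Convert P = 48 kN = 48000 N, E = 45 GPa = 4.5 × 10¹⁰ Pa.
  δ = (48000 × 2.2^3) / (3 × (4.5 × 10¹⁰) × (8.91 × 10⁻⁵)) = 0.04249 m = 42.49 mm
(b) Maximum bending moment at the fixed end: M = P·L = 48000 × 2.2 = 105600 N·m. Convert y_max = 90 mm = 0.09 m.
  σ = M·y_max / I = (105600 × 0.09) / (8.91 × 10⁻⁵) = 1.067 × 10⁸ Pa = 106.7 MPa
Final answer: (a) δ = 42.49 mm, (b) σ = 106.7 MPa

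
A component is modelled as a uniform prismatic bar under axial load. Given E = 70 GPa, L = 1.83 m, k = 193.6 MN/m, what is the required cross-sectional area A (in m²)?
Model: a uniform prismatic bar under axial load, so k = (A·E) / L.
Solve for A: A = (k·L) / E.
Convert to SI units:
  E = 70 GPa = 7 × 10¹⁰ Pa
  k = 193.6 MN/m = 1.936 × 10⁸ N/m
Substitute:
  A = ((1.936 × 10⁸) × 1.83) / (7 × 10¹⁰)
  A = 0.005061 m²
Final answer: A = 0.005061 m²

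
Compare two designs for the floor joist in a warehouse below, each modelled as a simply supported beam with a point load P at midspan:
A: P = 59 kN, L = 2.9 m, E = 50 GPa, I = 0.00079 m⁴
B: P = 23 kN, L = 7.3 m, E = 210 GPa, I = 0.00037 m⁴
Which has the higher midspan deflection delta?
Model: a simply supported beam with a point load P at midspan, so delta = (P·L^3) / (48·E·I) (SI units).
  A: delta = (59000 × 2.9^3) / (48 × (5 × 10¹⁰) × 0.00079) = 0.0007589 m = 0.7589 mm
  B: delta = (23000 × 7.3^3) / (48 × (2.1 × 10¹¹) × 0.00037) = 0.002399 m = 2.399 mm
2.399 mm > 0.7589 mm, so B is larger.
Final answer: B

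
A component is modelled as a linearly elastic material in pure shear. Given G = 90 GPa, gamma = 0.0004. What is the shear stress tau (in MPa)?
Model: a linearly elastic material in pure shear, so tau = G·gamma.
Convert to SI units:
  G = 90 GPa = 9 × 10¹⁰ Pa
Substitute:
  tau = (9 × 10¹⁰) × 0.0004
  tau = 3.6 × 10⁷ Pa
Convert: tau = 3.6 × 10⁷ Pa = 36 MPa
Final answer: tau = 36 MPa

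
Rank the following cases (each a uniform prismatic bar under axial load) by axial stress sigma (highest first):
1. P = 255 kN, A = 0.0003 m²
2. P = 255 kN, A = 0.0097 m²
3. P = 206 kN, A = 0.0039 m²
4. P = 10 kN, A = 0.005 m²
Model: a uniform prismatic bar under axial load, so sigma = P / A (SI units).
  Case 1: sigma = 255000 / 0.0003 = 8.5 × 10⁸ Pa = 850 MPa
  Case 2: sigma = 255000 / 0.0097 = 2.629 × 10⁷ Pa = 26.29 MPa
  Case 3: sigma = 206000 / 0.0039 = 5.282 × 10⁷ Pa = 52.82 MPa
  Case 4: sigma = 10000 / 0.005 = 2 × 10⁶ Pa = 2 MPa
Ordering: 850 MPa (case 1) > 52.82 MPa (case 3) > 26.29 MPa (case 2) > 2 MPa (case 4)
Final answer: 1, 3, 2, 4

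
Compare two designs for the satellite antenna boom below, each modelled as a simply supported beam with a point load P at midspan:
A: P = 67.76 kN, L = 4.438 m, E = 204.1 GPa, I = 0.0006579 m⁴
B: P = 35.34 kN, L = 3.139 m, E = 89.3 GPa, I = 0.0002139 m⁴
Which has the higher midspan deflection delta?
Model: a simply supported beam with a point load P at midspan, so delta = (P·L^3) / (48·E·I) (SI units).
  A: delta = (67760 × 4.438^3) / (48 × (2.041 × 10¹¹) × 0.0006579) = 0.0009189 m = 0.9189 mm
  B: delta = (35340 × 3.139^3) / (48 × (8.93 × 10¹⁰) × 0.0002139) = 0.001192 m = 1.192 mm
1.192 mm > 0.9189 mm, so B is larger.
Final answer: B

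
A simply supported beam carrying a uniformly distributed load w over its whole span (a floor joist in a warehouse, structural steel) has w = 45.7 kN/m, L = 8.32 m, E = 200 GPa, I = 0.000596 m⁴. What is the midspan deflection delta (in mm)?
Model: a simply supported beam carrying a uniformly distributed load w over its whole span, so delta = (5·w·L^4) / (384·E·I).
Convert to SI units:
  w = 45.7 kN/m = 45700 N/m
  E = 200 GPa = 2 × 10¹¹ Pa
Substitute:
  delta = (5 × 45700 × 8.32^4) / (384 × (2 × 10¹¹) × 0.000596)
  delta = 0.02392 m
Convert: delta = 0.02392 m = 23.92 mm
Final answer: delta = 23.92 mm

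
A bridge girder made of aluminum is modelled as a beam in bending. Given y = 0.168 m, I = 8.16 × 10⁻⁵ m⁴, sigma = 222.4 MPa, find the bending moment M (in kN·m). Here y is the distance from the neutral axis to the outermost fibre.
Model: a beam in bending, so sigma = (M·y) / I.
Solve for M: M = (sigma·I) / y.
Convert to SI units:
  sigma = 222.4 MPa = 2.224 × 10⁸ Pa
Substitute:
  M = ((2.224 × 10⁸) × (8.16 × 10⁻⁵)) / 0.168
  M = 108000 N·m
Convert: M = 108000 N·m = 108 kN·m
Final answer: M = 108 kN·m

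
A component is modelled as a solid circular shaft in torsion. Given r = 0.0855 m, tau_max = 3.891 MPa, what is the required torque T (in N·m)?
Model: a solid circular shaft in torsion, so tau_max = (2·T) / (π·r^3).
Solve for T: T = (π·tau_max·r^3) / 2.
Convert to SI units:
  tau_max = 3.891 MPa = 3.891 × 10⁶ Pa
Substitute:
  T = (π × (3.891 × 10⁶) × 0.0855^3) / 2
  T = 3820 N·m
Final answer: T = 3820 N·m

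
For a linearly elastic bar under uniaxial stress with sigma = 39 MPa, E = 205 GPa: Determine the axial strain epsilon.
Model: a linearly elastic bar under uniaxial stress, so epsilon = sigma / E.
Convert to SI units:
  sigma = 39 MPa = 3.9 × 10⁷ Pa
  E = 205 GPa = 2.05 × 10¹¹ Pa
Substitute:
  epsilon = (3.9 × 10⁷) / (2.05 × 10¹¹)
  epsilon = 0.0001902
Final answer: epsilon = 0.0001902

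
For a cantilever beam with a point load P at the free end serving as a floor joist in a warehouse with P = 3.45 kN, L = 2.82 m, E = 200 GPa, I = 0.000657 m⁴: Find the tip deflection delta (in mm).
Model: a cantilever beam with a point load P at the free end, so delta = (P·L^3) / (3·E·I).
Convert to SI units:
  P = 3.45 kN = 3450 N
  E = 200 GPa = 2 × 10¹¹ Pa
Substitute:
  delta = (3450 × 2.82^3) / (3 × (2 × 10¹¹) × 0.000657)
  delta = 0.0001963 m
Convert: delta = 0.0001963 m = 0.1963 mm
Final answer: delta = 0.1963 mm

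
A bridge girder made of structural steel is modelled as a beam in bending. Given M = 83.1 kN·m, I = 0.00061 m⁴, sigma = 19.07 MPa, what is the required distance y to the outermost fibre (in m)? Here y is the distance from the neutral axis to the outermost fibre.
Model: a beam in bending, so sigma = (M·y) / I.
Solve for y: y = (sigma·I) / M.
Convert to SI units:
  M = 83.1 kN·m = 83100 N·m
  sigma = 19.07 MPa = 1.907 × 10⁷ Pa
Substitute:
  y = ((1.907 × 10⁷) × 0.00061) / 83100
  y = 0.14 m
Final answer: y = 0.14 m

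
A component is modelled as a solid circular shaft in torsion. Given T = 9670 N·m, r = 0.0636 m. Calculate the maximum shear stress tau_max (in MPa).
Model: a solid circular shaft in torsion, so tau_max = (2·T) / (π·r^3).
Substitute:
  tau_max = (2 × 9670) / (π × 0.0636^3)
  tau_max = 2.393 × 10⁷ Pa
Convert: tau_max = 2.393 × 10⁷ Pa = 23.93 MPa
Final answer: tau_max = 23.93 MPa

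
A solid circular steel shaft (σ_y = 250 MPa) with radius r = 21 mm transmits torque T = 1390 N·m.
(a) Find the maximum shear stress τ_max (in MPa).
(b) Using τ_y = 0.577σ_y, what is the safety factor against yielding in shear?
(a) For a solid circular shaft, τ_max = T·r/J with J = π·r^4/2, i.e. τ_max = 2·T / (π·r^3). Convert r = 21 mm = 0.021 m.
  τ_max = (2 × 1390) / (π × 0.021^3) = 9.555 × 10⁷ Pa = 95.55 MPa
(b) τ_y = 0.577 × 250 = 144.25 MPa
  SF = τ_y/τ_max = 144.25 / 95.55 = 1.51
Final answer: (a) τ_max = 95.55 MPa, (b) SF = 1.51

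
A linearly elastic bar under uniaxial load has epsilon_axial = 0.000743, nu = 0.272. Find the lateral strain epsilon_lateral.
Model: a linearly elastic bar under uniaxial load, so epsilon_lateral = -nu·epsilon_axial.
Substitute:
  epsilon_lateral = -(0.272 × 0.000743)
  epsilon_lateral = -0.0002021
Final answer: epsilon_lateral = -0.0002021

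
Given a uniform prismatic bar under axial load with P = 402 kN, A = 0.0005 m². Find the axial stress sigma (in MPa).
Model: a uniform prismatic bar under axial load, so sigma = P / A.
Convert to SI units:
  P = 402 kN = 402000 N
Substitute:
  sigma = 402000 / 0.0005
  sigma = 8.04 × 10⁸ Pa
Convert: sigma = 8.04 × 10⁸ Pa = 804 MPa
Final answer: sigma = 804 MPa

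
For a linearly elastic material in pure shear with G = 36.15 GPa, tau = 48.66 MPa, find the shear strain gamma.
Model: a linearly elastic material in pure shear, so tau = G·gamma.
Solve for gamma: gamma = tau / G.
Convert to SI units:
  G = 36.15 GPa = 3.615 × 10¹⁰ Pa
  tau = 48.66 MPa = 4.866 × 10⁷ Pa
Substitute:
  gamma = (4.866 × 10⁷) / (3.615 × 10¹⁰)
  gamma = 0.001346
Final answer: gamma = 0.001346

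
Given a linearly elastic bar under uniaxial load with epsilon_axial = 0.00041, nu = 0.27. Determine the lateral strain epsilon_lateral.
Model: a linearly elastic bar under uniaxial load, so epsilon_lateral = -nu·epsilon_axial.
Substitute:
  epsilon_lateral = -(0.27 × 0.00041)
  epsilon_lateral = -0.0001107
Final answer: epsilon_lateral = -0.0001107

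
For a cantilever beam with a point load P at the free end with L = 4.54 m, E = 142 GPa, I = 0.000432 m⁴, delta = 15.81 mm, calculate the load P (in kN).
Model: a cantilever beam with a point load P at the free end, so delta = (P·L^3) / (3·E·I).
Solve for P: P = (3·delta·E·I) / L^3.
Convert to SI units:
  E = 142 GPa = 1.42 × 10¹¹ Pa
  delta = 15.81 mm = 0.01581 m
Substitute:
  P = (3 × 0.01581 × (1.42 × 10¹¹) × 0.000432) / 4.54^3
  P = 31090 N
Convert: P = 31090 N = 31.09 kN
Final answer: P = 31.09 kN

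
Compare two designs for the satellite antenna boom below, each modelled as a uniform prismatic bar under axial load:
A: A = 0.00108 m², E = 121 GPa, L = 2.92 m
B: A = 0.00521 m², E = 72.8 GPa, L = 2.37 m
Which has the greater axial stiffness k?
Model: a uniform prismatic bar under axial load, so k = (A·E) / L (SI units).
  A: k = (0.00108 × (1.21 × 10¹¹)) / 2.92 = 4.475 × 10⁷ N/m = 44.75 MN/m
  B: k = (0.00521 × (7.28 × 10¹⁰)) / 2.37 = 1.6 × 10⁸ N/m = 160 MN/m
160 MN/m > 44.75 MN/m, so B is larger.
Final answer: B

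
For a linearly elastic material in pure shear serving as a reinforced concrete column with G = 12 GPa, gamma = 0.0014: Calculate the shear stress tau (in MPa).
Model: a linearly elastic material in pure shear, so tau = G·gamma.
Convert to SI units:
  G = 12 GPa = 1.2 × 10¹⁰ Pa
Substitute:
  tau = (1.2 × 10¹⁰) × 0.0014
  tau = 1.68 × 10⁷ Pa
Convert: tau = 1.68 × 10⁷ Pa = 16.8 MPa
Final answer: tau = 16.8 MPa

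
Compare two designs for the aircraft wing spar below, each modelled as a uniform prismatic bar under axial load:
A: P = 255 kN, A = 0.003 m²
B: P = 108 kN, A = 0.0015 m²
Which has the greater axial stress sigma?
Model: a uniform prismatic bar under axial load, so sigma = P / A (SI units).
  A: sigma = 255000 / 0.003 = 8.5 × 10⁷ Pa = 85 MPa
  B: sigma = 108000 / 0.0015 = 7.2 × 10⁷ Pa = 72 MPa
85 MPa > 72 MPa, so A is larger.
Final answer: A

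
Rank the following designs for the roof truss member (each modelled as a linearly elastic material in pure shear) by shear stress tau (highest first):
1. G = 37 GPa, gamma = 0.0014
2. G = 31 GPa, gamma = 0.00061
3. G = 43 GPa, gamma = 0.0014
Model: a linearly elastic material in pure shear, so tau = G·gamma (SI units).
  Case 1: tau = (3.7 × 10¹⁰) × 0.0014 = 5.18 × 10⁷ Pa = 51.8 MPa
  Case 2: tau = (3.1 × 10¹⁰) × 0.00061 = 1.891 × 10⁷ Pa = 18.91 MPa
  Case 3: tau = (4.3 × 10¹⁰) × 0.0014 = 6.02 × 10⁷ Pa = 60.2 MPa
Ordering: 60.2 MPa (case 3) > 51.8 MPa (case 1) > 18.91 MPa (case 2)
Final answer: 3, 1, 2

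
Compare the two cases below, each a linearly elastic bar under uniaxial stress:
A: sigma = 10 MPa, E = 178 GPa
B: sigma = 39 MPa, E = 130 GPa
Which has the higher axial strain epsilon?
Model: a linearly elastic bar under uniaxial stress, so epsilon = sigma / E (SI units).
  A: epsilon = (1 × 10⁷) / (1.78 × 10¹¹) = 5.618 × 10⁻⁵
  B: epsilon = (3.9 × 10⁷) / (1.3 × 10¹¹) = 0.0003
0.0003 > 5.618 × 10⁻⁵, so B is larger.
Final answer: B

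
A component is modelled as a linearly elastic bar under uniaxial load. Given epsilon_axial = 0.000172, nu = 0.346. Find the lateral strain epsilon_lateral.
Model: a linearly elastic bar under uniaxial load, so epsilon_lateral = -nu·epsilon_axial.
Substitute:
  epsilon_lateral = -(0.346 × 0.000172)
  epsilon_lateral = -5.951 × 10⁻⁵
Final answer: epsilon_lateral = -5.951 × 10⁻⁵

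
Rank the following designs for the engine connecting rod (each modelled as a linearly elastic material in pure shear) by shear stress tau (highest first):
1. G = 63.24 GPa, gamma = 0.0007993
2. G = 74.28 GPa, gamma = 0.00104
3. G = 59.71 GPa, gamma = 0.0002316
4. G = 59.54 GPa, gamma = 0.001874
Model: a linearly elastic material in pure shear, so tau = G·gamma (SI units).
  Case 1: tau = (6.324 × 10¹⁰) × 0.0007993 = 5.055 × 10⁷ Pa = 50.55 MPa
  Case 2: tau = (7.428 × 10¹⁰) × 0.00104 = 7.725 × 10⁷ Pa = 77.25 MPa
  Case 3: tau = (5.971 × 10¹⁰) × 0.0002316 = 1.383 × 10⁷ Pa = 13.83 MPa
  Case 4: tau = (5.954 × 10¹⁰) × 0.001874 = 1.116 × 10⁸ Pa = 111.6 MPa
Ordering: 111.6 MPa (case 4) > 77.25 MPa (case 2) > 50.55 MPa (case 1) > 13.83 MPa (case 3)
Final answer: 4, 2, 1, 3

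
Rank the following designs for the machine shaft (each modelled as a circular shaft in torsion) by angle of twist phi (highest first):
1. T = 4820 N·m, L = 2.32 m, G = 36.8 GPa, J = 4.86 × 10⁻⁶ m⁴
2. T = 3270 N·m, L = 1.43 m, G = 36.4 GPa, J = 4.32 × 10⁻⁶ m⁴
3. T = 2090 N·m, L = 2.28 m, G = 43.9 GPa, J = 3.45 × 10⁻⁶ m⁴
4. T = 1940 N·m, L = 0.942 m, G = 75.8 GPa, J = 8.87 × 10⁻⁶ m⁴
Model: a circular shaft in torsion, so phi = (T·L) / (G·J) (SI units).
  Case 1: phi = (4820 × 2.32) / ((3.68 × 10¹⁰) × (4.86 × 10⁻⁶)) = 0.06252 rad = 3.582°
  Case 2: phi = (3270 × 1.43) / ((3.64 × 10¹⁰) × (4.32 × 10⁻⁶)) = 0.02974 rad = 1.704°
  Case 3: phi = (2090 × 2.28) / ((4.39 × 10¹⁰) × (3.45 × 10⁻⁶)) = 0.03146 rad = 1.803°
  Case 4: phi = (1940 × 0.942) / ((7.58 × 10¹⁰) × (8.87 × 10⁻⁶)) = 0.002718 rad = 0.1557°
Ordering: 3.582° (case 1) > 1.803° (case 3) > 1.704° (case 2) > 0.1557° (case 4)
Final answer: 1, 3, 2, 4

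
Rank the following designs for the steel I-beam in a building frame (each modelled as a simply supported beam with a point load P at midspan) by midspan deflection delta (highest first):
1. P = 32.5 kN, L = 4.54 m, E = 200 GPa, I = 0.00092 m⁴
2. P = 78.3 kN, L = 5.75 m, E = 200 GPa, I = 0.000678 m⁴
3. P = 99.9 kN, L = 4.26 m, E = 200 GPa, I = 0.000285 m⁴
Model: a simply supported beam with a point load P at midspan, so delta = (P·L^3) / (48·E·I) (SI units).
  Case 1: delta = (32500 × 4.54^3) / (48 × (2 × 10¹¹) × 0.00092) = 0.0003443 m = 0.3443 mm
  Case 2: delta = (78300 × 5.75^3) / (48 × (2 × 10¹¹) × 0.000678) = 0.002287 m = 2.287 mm
  Case 3: delta = (99900 × 4.26^3) / (48 × (2 × 10¹¹) × 0.000285) = 0.002823 m = 2.823 mm
Ordering: 2.823 mm (case 3) > 2.287 mm (case 2) > 0.3443 mm (case 1)
Final answer: 3, 2, 1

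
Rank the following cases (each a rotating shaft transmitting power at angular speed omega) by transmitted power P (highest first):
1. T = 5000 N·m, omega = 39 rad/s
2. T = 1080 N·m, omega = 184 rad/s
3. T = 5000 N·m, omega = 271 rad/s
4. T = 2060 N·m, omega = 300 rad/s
Model: a rotating shaft transmitting power at angular speed omega, so P = T·omega (SI units).
  Case 1: P = 5000 × 39 = 195000 W = 195 kW
  Case 2: P = 1080 × 184 = 198700 W = 198.7 kW
  Case 3: P = 5000 × 271 = 1.355 × 10⁶ W = 1355 kW
  Case 4: P = 2060 × 300 = 618000 W = 618 kW
Ordering: 1355 kW (case 3) > 618 kW (case 4) > 198.7 kW (case 2) > 195 kW (case 1)
Final answer: 3, 4, 2, 1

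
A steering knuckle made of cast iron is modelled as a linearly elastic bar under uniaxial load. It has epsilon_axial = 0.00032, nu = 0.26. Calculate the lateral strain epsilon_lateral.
Model: a linearly elastic bar under uniaxial load, so epsilon_lateral = -nu·epsilon_axial.
Substitute:
  epsilon_lateral = -(0.26 × 0.00032)
  epsilon_lateral = -8.32 × 10⁻⁵
Final answer: epsilon_lateral = -8.32 × 10⁻⁵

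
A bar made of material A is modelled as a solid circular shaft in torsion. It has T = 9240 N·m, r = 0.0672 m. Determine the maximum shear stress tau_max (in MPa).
Model: a solid circular shaft in torsion, so tau_max = (2·T) / (π·r^3).
Substitute:
  tau_max = (2 × 9240) / (π × 0.0672^3)
  tau_max = 1.938 × 10⁷ Pa
Convert: tau_max = 1.938 × 10⁷ Pa = 19.38 MPa
Final answer: tau_max = 19.38 MPa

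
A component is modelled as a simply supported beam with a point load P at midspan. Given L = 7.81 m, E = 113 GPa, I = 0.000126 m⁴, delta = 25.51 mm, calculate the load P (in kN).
Model: a simply supported beam with a point load P at midspan, so delta = (P·L^3) / (48·E·I).
Solve for P: P = (48·delta·E·I) / L^3.
Convert to SI units:
  E = 113 GPa = 1.13 × 10¹¹ Pa
  delta = 25.51 mm = 0.02551 m
Substitute:
  P = (48 × 0.02551 × (1.13 × 10¹¹) × 0.000126) / 7.81^3
  P = 36600 N
Convert: P = 36600 N = 36.6 kN
Final answer: P = 36.6 kN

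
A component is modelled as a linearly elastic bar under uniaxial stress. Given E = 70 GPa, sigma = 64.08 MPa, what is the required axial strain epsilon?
Model: a linearly elastic bar under uniaxial stress, so sigma = E·epsilon.
Solve for epsilon: epsilon = sigma / E.
Convert to SI units:
  E = 70 GPa = 7 × 10¹⁰ Pa
  sigma = 64.08 MPa = 6.408 × 10⁷ Pa
Substitute:
  epsilon = (6.408 × 10⁷) / (7 × 10¹⁰)
  epsilon = 0.0009154
Final answer: epsilon = 0.0009154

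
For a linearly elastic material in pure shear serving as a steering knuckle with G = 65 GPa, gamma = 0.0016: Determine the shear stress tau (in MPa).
Model: a linearly elastic material in pure shear, so tau = G·gamma.
Convert to SI units:
  G = 65 GPa = 6.5 × 10¹⁰ Pa
Substitute:
  tau = (6.5 × 10¹⁰) × 0.0016
  tau = 1.04 × 10⁸ Pa
Convert: tau = 1.04 × 10⁸ Pa = 104 MPa
Final answer: tau = 104 MPa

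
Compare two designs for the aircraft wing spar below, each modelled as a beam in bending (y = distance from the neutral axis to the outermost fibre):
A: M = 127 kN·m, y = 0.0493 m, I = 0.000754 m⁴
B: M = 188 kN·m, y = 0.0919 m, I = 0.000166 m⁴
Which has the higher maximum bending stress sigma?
Model: a beam in bending (y = distance from the neutral axis to the outermost fibre), so sigma = (M·y) / I (SI units).
  A: sigma = (127000 × 0.0493) / 0.000754 = 8.304 × 10⁶ Pa = 8.304 MPa
  B: sigma = (188000 × 0.0919) / 0.000166 = 1.041 × 10⁸ Pa = 104.1 MPa
104.1 MPa > 8.304 MPa, so B is larger.
Final answer: B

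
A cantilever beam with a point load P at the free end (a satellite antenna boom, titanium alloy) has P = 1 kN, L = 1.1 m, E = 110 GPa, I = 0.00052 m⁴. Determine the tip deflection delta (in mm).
Model: a cantilever beam with a point load P at the free end, so delta = (P·L^3) / (3·E·I).
Convert to SI units:
  P = 1 kN = 1000 N
  E = 110 GPa = 1.1 × 10¹¹ Pa
Substitute:
  delta = (1000 × 1.1^3) / (3 × (1.1 × 10¹¹) × 0.00052)
  delta = 7.756 × 10⁻⁶ m
Convert: delta = 7.756 × 10⁻⁶ m = 0.007756 mm
Final answer: delta = 0.007756 mm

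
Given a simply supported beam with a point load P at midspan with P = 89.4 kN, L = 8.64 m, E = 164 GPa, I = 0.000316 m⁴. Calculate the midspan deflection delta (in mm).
Model: a simply supported beam with a point load P at midspan, so delta = (P·L^3) / (48·E·I).
Convert to SI units:
  P = 89.4 kN = 89400 N
  E = 164 GPa = 1.64 × 10¹¹ Pa
Substitute:
  delta = (89400 × 8.64^3) / (48 × (1.64 × 10¹¹) × 0.000316)
  delta = 0.02318 m
Convert: delta = 0.02318 m = 23.18 mm
Final answer: delta = 23.18 mm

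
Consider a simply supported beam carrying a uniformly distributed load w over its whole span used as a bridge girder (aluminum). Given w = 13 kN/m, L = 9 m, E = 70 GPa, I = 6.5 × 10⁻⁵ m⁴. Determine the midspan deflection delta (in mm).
Model: a simply supported beam carrying a uniformly distributed load w over its whole span, so delta = (5·w·L^4) / (384·E·I).
Convert to SI units:
  w = 13 kN/m = 13000 N/m
  E = 70 GPa = 7 × 10¹⁰ Pa
Substitute:
  delta = (5 × 13000 × 9^4) / (384 × (7 × 10¹⁰) × (6.5 × 10⁻⁵))
  delta = 0.2441 m
Convert: delta = 0.2441 m = 244.1 mm
Final answer: delta = 244.1 mm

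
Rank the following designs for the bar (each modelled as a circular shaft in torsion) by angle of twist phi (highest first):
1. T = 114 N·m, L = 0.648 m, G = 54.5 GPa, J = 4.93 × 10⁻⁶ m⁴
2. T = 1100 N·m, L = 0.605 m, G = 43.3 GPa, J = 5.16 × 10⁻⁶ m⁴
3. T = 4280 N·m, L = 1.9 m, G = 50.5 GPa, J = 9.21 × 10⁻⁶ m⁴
Model: a circular shaft in torsion, so phi = (T·L) / (G·J) (SI units).
  Case 1: phi = (114 × 0.648) / ((5.45 × 10¹⁰) × (4.93 × 10⁻⁶)) = 0.0002749 rad = 0.01575°
  Case 2: phi = (1100 × 0.605) / ((4.33 × 10¹⁰) × (5.16 × 10⁻⁶)) = 0.002979 rad = 0.1707°
  Case 3: phi = (4280 × 1.9) / ((5.05 × 10¹⁰) × (9.21 × 10⁻⁶)) = 0.01748 rad = 1.002°
Ordering: 1.002° (case 3) > 0.1707° (case 2) > 0.01575° (case 1)
Final answer: 3, 2, 1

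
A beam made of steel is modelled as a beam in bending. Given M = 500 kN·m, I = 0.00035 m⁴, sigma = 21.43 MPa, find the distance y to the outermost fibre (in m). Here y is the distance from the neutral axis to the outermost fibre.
Model: a beam in bending, so sigma = (M·y) / I.
Solve for y: y = (sigma·I) / M.
Convert to SI units:
  M = 500 kN·m = 500000 N·m
  sigma = 21.43 MPa = 2.143 × 10⁷ Pa
Substitute:
  y = ((2.143 × 10⁷) × 0.00035) / 500000
  y = 0.015 m
Final answer: y = 0.015 m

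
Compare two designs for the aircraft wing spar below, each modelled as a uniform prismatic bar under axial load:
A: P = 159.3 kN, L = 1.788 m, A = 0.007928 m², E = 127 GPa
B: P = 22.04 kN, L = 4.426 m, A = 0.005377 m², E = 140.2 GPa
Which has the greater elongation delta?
Model: a uniform prismatic bar under axial load, so delta = (P·L) / (A·E) (SI units).
  A: delta = (159300 × 1.788) / (0.007928 × (1.27 × 10¹¹)) = 0.0002829 m = 0.2829 mm
  B: delta = (22040 × 4.426) / (0.005377 × (1.402 × 10¹¹)) = 0.0001294 m = 0.1294 mm
0.2829 mm > 0.1294 mm, so A is larger.
Final answer: A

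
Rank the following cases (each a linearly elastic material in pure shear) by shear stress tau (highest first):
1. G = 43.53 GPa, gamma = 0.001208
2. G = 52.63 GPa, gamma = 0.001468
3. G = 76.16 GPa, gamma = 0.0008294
Model: a linearly elastic material in pure shear, so tau = G·gamma (SI units).
  Case 1: tau = (4.353 × 10¹⁰) × 0.001208 = 5.258 × 10⁷ Pa = 52.58 MPa
  Case 2: tau = (5.263 × 10¹⁰) × 0.001468 = 7.726 × 10⁷ Pa = 77.26 MPa
  Case 3: tau = (7.616 × 10¹⁰) × 0.0008294 = 6.317 × 10⁷ Pa = 63.17 MPa
Ordering: 77.26 MPa (case 2) > 63.17 MPa (case 3) > 52.58 MPa (case 1)
Final answer: 2, 3, 1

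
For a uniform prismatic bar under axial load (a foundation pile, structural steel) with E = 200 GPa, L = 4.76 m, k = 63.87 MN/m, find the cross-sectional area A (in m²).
Model: a uniform prismatic bar under axial load, so k = (A·E) / L.
Solve for A: A = (k·L) / E.
Convert to SI units:
  E = 200 GPa = 2 × 10¹¹ Pa
  k = 63.87 MN/m = 6.387 × 10⁷ N/m
Substitute:
  A = ((6.387 × 10⁷) × 4.76) / (2 × 10¹¹)
  A = 0.00152 m²
Final answer: A = 0.00152 m²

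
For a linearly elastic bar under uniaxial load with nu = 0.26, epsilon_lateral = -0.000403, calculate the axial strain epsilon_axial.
Model: a linearly elastic bar under uniaxial load, so epsilon_lateral = -nu·epsilon_axial.
Solve for epsilon_axial: epsilon_axial = -epsilon_lateral / nu.
Substitute:
  epsilon_axial = -(-0.000403) / 0.26
  epsilon_axial = 0.00155
Final answer: epsilon_axial = 0.00155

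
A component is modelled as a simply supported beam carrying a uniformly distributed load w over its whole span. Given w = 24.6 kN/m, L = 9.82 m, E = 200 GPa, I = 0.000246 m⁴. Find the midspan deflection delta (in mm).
Model: a simply supported beam carrying a uniformly distributed load w over its whole span, so delta = (5·w·L^4) / (384·E·I).
Convert to SI units:
  w = 24.6 kN/m = 24600 N/m
  E = 200 GPa = 2 × 10¹¹ Pa
Substitute:
  delta = (5 × 24600 × 9.82^4) / (384 × (2 × 10¹¹) × 0.000246)
  delta = 0.06054 m
Convert: delta = 0.06054 m = 60.54 mm
Final answer: delta = 60.54 mm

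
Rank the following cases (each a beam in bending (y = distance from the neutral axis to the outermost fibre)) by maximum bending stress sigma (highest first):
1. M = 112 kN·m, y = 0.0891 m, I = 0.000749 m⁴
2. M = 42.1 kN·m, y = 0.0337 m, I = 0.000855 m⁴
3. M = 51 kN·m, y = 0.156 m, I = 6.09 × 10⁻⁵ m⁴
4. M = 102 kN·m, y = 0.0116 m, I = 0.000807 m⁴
Model: a beam in bending (y = distance from the neutral axis to the outermost fibre), so sigma = (M·y) / I (SI units).
  Case 1: sigma = (112000 × 0.0891) / 0.000749 = 1.332 × 10⁷ Pa = 13.32 MPa
  Case 2: sigma = (42100 × 0.0337) / 0.000855 = 1.659 × 10⁶ Pa = 1.659 MPa
  Case 3: sigma = (51000 × 0.156) / (6.09 × 10⁻⁵) = 1.306 × 10⁸ Pa = 130.6 MPa
  Case 4: sigma = (102000 × 0.0116) / 0.000807 = 1.466 × 10⁶ Pa = 1.466 MPa
Ordering: 130.6 MPa (case 3) > 13.32 MPa (case 1) > 1.659 MPa (case 2) > 1.466 MPa (case 4)
Final answer: 3, 1, 2, 4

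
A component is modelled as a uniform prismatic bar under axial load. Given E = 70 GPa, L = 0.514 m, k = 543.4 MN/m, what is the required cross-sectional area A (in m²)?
Model: a uniform prismatic bar under axial load, so k = (A·E) / L.
Solve for A: A = (k·L) / E.
Convert to SI units:
  E = 70 GPa = 7 × 10¹⁰ Pa
  k = 543.4 MN/m = 5.434 × 10⁸ N/m
Substitute:
  A = ((5.434 × 10⁸) × 0.514) / (7 × 10¹⁰)
  A = 0.00399 m²
Final answer: A = 0.00399 m²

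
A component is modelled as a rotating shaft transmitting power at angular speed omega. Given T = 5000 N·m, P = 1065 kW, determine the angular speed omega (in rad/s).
Model: a rotating shaft transmitting power at angular speed omega, so P = T·omega.
Solve for omega: omega = P / T.
Convert to SI units:
  P = 1065 kW = 1.065 × 10⁶ W
Substitute:
  omega = (1.065 × 10⁶) / 5000
  omega = 213 rad/s
Final answer: omega = 213 rad/s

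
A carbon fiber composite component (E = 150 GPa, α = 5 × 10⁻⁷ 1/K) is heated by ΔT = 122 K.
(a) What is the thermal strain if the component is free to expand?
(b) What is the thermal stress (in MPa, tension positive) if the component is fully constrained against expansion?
(a) Free thermal strain ε_th = α·ΔT = (5 × 10⁻⁷) × 122 = 6.1 × 10⁻⁵
(b) Fully constrained, the expansion is suppressed, so σ = -E·α·ΔT. Convert E = 150 GPa = 1.5 × 10¹¹ Pa.
  σ = -(1.5 × 10¹¹) × (5 × 10⁻⁷) × 122 = -9.15 × 10⁶ Pa = -9.15 MPa (compressive)
Final answer: (a) ε_th = 6.1 × 10⁻⁵, (b) σ = -9.15 MPa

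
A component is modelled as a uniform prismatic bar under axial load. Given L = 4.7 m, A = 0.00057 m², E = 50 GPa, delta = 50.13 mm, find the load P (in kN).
Model: a uniform prismatic bar under axial load, so delta = (P·L) / (A·E).
Solve for P: P = (delta·A·E) / L.
Convert to SI units:
  E = 50 GPa = 5 × 10¹⁰ Pa
  delta = 50.13 mm = 0.05013 m
Substitute:
  P = (0.05013 × 0.00057 × (5 × 10¹⁰)) / 4.7
  P = 304000 N
Convert: P = 304000 N = 304 kN
Final answer: P = 304 kN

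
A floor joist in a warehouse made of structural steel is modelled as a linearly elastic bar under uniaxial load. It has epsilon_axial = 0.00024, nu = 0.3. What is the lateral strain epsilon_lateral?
Model: a linearly elastic bar under uniaxial load, so epsilon_lateral = -nu·epsilon_axial.
Substitute:
  epsilon_lateral = -(0.3 × 0.00024)
  epsilon_lateral = -7.2 × 10⁻⁵
Final answer: epsilon_lateral = -7.2 × 10⁻⁵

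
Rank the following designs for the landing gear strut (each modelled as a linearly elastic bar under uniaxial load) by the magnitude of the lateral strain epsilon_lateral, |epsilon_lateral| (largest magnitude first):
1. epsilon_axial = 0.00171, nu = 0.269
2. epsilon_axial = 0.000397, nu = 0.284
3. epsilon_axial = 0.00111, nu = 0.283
Model: a linearly elastic bar under uniaxial load, so epsilon_lateral = -nu·epsilon_axial (SI units).
  Case 1: epsilon_lateral = -(0.269 × 0.00171) = -0.00046
  Case 2: epsilon_lateral = -(0.284 × 0.000397) = -0.0001127
  Case 3: epsilon_lateral = -(0.283 × 0.00111) = -0.0003141
Ordering by |epsilon_lateral|: 0.00046 (case 1) > 0.0003141 (case 3) > 0.0001127 (case 2)
Final answer: 1, 3, 2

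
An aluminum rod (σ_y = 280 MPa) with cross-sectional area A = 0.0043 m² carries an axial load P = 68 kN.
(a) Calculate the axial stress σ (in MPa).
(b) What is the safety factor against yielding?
(a) Axial stress σ = P/A. Convert P = 68 kN = 68000 N.
  σ = 68000 / 0.0043 = 1.581 × 10⁷ Pa = 15.81 MPa
(b) Safety factor SF = σ_y/σ = 280 / 15.81 = 17.71
Final answer: (a) σ = 15.81 MPa, (b) SF = 17.71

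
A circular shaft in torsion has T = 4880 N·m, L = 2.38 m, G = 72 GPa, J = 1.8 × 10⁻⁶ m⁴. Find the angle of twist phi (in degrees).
Model: a circular shaft in torsion, so phi = (T·L) / (G·J).
Convert to SI units:
  G = 72 GPa = 7.2 × 10¹⁰ Pa
Substitute:
  phi = (4880 × 2.38) / ((7.2 × 10¹⁰) × (1.8 × 10⁻⁶))
  phi = 0.08962 rad
Convert to degrees: phi = 0.08962 × 180/π = 5.135°
Final answer: phi = 5.135°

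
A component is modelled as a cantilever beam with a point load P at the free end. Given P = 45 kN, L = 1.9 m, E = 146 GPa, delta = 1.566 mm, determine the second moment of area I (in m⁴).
Model: a cantilever beam with a point load P at the free end, so delta = (P·L^3) / (3·E·I).
Solve for I: I = (P·L^3) / (3·delta·E).
Convert to SI units:
  P = 45 kN = 45000 N
  E = 146 GPa = 1.46 × 10¹¹ Pa
  delta = 1.566 mm = 0.001566 m
Substitute:
  I = (45000 × 1.9^3) / (3 × 0.001566 × (1.46 × 10¹¹))
  I = 0.00045 m⁴
Final answer: I = 0.00045 m⁴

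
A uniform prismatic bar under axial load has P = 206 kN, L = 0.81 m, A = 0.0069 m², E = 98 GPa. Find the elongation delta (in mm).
Model: a uniform prismatic bar under axial load, so delta = (P·L) / (A·E).
Convert to SI units:
  P = 206 kN = 206000 N
  E = 98 GPa = 9.8 × 10¹⁰ Pa
Substitute:
  delta = (206000 × 0.81) / (0.0069 × (9.8 × 10¹⁰))
  delta = 0.0002468 m
Convert: delta = 0.0002468 m = 0.2468 mm
Final answer: delta = 0.2468 mm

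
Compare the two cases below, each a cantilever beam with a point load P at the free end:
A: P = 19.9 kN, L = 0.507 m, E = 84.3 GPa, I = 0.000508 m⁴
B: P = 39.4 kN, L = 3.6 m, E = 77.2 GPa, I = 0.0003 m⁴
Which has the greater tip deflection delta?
Model: a cantilever beam with a point load P at the free end, so delta = (P·L^3) / (3·E·I) (SI units).
  A: delta = (19900 × 0.507^3) / (3 × (8.43 × 10¹⁰) × 0.000508) = 2.019 × 10⁻⁵ m = 0.02019 mm
  B: delta = (39400 × 3.6^3) / (3 × (7.72 × 10¹⁰) × 0.0003) = 0.02646 m = 26.46 mm
26.46 mm > 0.02019 mm, so B is larger.
Final answer: B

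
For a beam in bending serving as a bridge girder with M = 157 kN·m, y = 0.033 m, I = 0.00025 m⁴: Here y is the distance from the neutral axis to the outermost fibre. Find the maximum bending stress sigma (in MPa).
Model: a beam in bending, so sigma = (M·y) / I.
Convert to SI units:
  M = 157 kN·m = 157000 N·m
Substitute:
  sigma = (157000 × 0.033) / 0.00025
  sigma = 2.072 × 10⁷ Pa
Convert: sigma = 2.072 × 10⁷ Pa = 20.72 MPa
Final answer: sigma = 20.72 MPa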